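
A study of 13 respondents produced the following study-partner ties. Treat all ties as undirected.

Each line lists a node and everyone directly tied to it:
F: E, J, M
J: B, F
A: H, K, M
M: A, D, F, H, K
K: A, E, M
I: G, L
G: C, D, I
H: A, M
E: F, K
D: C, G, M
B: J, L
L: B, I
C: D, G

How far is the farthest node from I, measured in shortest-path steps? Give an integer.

Distances from I: A:4, B:2, C:2, D:2, E:5, F:4, G:1, H:4, J:3, K:4, L:1, M:3.
The largest is 5 (to E), so the eccentricity of I is 5.

5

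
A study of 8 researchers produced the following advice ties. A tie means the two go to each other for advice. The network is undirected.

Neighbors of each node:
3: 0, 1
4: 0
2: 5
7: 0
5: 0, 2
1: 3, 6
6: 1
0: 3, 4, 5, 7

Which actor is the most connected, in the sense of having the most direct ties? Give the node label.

Degrees — 0:4, 1:2, 2:1, 3:2, 4:1, 5:2, 6:1, 7:1.
The maximum is 4, attained only by 0.

0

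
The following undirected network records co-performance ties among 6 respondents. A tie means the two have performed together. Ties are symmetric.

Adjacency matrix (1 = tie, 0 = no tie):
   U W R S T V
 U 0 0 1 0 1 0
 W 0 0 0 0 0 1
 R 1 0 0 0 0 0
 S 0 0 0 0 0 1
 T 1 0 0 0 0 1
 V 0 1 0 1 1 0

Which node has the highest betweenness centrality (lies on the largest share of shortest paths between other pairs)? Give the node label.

Unnormalized betweenness of each node: R:0, S:0, T:6, U:4, V:7, W:0.
V has the largest value, 7, making it the main broker — the node through which the most shortest paths run.

V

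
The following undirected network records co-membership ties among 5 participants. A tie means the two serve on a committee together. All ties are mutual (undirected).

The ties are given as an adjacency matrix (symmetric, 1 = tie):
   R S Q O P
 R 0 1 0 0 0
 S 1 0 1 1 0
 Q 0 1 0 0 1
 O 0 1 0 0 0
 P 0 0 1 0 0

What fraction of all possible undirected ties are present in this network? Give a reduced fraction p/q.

There are 4 edges and 5 nodes, so the maximum possible is C(5,2) = 10.
Density = 4/10 = 2/5.

2/5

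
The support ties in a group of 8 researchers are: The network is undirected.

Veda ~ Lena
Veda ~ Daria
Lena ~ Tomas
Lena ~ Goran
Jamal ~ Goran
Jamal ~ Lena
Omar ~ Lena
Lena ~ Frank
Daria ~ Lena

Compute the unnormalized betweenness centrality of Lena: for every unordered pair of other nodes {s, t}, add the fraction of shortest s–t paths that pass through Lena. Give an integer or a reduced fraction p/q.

Pairs whose geodesics pass through Lena — Frank–Jamal: 1; Frank–Omar: 1; Frank–Goran: 1; Frank–Veda: 1; Frank–Tomas: 1; Frank–Daria: 1; Jamal–Omar: 1; Jamal–Veda: 1; Jamal–Tomas: 1; Jamal–Daria: 1; Omar–Goran: 1; Omar–Veda: 1; Omar–Tomas: 1; Omar–Daria: 1 … (+5 more pairs).
All other pairs contribute 0.
Summing the contributions gives betweenness(Lena) = 19.

19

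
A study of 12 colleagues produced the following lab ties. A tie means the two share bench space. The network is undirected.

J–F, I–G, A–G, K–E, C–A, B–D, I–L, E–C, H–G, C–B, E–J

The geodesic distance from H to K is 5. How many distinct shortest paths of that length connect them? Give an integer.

The shortest distance is 5, and the only length-5 path is H–G–A–C–E–K. So there is exactly 1 shortest path.

1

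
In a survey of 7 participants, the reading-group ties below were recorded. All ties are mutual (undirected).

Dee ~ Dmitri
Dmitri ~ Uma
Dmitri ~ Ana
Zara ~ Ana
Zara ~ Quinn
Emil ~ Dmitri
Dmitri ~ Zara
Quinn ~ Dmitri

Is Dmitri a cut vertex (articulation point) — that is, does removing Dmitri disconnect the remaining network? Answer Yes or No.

Yes

Removing Dmitri leaves {Uma} with no path to {Dee}, so the network splits into 4 components. Dmitri is a cut vertex.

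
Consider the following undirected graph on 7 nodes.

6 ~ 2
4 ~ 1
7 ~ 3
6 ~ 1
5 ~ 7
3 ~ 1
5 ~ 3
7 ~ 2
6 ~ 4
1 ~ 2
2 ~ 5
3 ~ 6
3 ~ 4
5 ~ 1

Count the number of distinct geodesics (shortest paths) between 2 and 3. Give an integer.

The shortest distance is 2. The length-2 paths are: 2–1–3; 2–7–3; 2–6–3; 2–5–3.
That gives 4 distinct shortest paths.

4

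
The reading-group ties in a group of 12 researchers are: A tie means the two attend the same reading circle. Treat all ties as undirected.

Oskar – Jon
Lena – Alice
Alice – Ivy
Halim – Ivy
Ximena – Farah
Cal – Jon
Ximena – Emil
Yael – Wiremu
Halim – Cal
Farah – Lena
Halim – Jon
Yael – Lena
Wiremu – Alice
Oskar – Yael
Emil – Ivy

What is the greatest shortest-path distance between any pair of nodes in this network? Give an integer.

Eccentricity of each node (its greatest distance to any other): Alice:3, Cal:5, Emil:4, Farah:5, Halim:4, Ivy:3, Jon:4, Lena:4, Oskar:4, Wiremu:4, Ximena:4, Yael:4.
The maximum eccentricity is 5, realized for instance by the pair Farah–Cal via Farah – Ximena – Emil – Ivy – Halim – Cal. So the diameter is 5.

5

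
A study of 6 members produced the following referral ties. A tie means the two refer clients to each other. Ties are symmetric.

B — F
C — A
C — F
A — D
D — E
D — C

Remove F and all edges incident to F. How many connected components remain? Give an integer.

2

Without F, the remaining ties split the others into: {B}; {A, C, D, E}.
That's 2 separate components.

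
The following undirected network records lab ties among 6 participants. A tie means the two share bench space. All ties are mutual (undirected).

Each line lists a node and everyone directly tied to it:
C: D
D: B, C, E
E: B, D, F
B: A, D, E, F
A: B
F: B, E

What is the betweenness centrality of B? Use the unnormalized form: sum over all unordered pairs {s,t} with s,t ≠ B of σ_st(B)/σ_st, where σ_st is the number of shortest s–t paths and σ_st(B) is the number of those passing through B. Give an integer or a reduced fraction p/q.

5

Pairs whose geodesics pass through B — F–A: 1; F–D: 1/2; F–C: 1/2; E–A: 1; A–D: 1; A–C: 1.
All other pairs contribute 0.
Summing the contributions gives betweenness(B) = 5.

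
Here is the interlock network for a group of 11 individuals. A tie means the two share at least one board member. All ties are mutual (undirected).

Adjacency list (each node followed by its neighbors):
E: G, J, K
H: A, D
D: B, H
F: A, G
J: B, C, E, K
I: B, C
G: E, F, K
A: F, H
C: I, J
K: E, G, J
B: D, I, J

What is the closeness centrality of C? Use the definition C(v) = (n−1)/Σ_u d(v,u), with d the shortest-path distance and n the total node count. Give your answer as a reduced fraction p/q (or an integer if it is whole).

Distances from C: A:5, B:2, D:3, E:2, F:4, G:3, H:4, I:1, J:1, K:2. Sum = 27.
n = 11, so closeness = 10/27.

10/27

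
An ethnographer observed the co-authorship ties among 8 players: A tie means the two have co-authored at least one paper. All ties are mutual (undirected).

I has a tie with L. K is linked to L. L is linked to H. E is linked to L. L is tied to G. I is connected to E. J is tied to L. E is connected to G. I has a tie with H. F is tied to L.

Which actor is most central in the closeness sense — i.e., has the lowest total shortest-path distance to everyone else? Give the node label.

L

Farness (sum of distances to all others) for each node — E:11, F:13, G:12, H:12, I:11, J:13, K:13, L:7.
The smallest farness is 7, for L, so L has the highest closeness.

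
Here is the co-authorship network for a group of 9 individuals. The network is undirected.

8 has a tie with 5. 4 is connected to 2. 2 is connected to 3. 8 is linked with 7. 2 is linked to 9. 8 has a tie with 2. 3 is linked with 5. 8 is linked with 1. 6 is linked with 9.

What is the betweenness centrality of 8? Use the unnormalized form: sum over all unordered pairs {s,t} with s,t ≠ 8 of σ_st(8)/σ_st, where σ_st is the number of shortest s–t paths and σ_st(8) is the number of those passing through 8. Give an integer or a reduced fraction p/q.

15

Pairs whose geodesics pass through 8 — 4–1: 1; 4–7: 1; 4–5: 1/2; 3–1: 2/2; 3–7: 2/2; 9–1: 1; 9–7: 1; 9–5: 1/2; 6–1: 1; 6–7: 1; 6–5: 1/2; 2–1: 1; 2–7: 1; 2–5: 1/2 … (+3 more pairs).
All other pairs contribute 0.
Summing the contributions gives betweenness(8) = 15.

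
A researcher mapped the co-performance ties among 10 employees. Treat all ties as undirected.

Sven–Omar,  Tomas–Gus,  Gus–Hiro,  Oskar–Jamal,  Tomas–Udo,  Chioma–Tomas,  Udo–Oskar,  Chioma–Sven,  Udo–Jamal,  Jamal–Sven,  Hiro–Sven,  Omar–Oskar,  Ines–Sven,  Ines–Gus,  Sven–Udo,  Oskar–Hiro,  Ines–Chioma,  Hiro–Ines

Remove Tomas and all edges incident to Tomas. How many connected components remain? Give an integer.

Tomas's neighbors (Chioma, Gus, and Udo) remain reachable from one another through other ties, so the rest of the network stays in one piece.

1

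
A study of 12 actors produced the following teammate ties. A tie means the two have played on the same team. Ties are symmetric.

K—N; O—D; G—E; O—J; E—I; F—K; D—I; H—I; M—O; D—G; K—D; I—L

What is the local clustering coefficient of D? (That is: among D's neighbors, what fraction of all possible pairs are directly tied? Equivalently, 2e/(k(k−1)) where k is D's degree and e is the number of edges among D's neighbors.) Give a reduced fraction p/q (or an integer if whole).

0

D's neighbors: G, I, K, and O (k = 4).
Possible neighbor pairs: C(4,2) = 6. Edges among them: none → e = 0.
Clustering(D) = 0/6 = 0.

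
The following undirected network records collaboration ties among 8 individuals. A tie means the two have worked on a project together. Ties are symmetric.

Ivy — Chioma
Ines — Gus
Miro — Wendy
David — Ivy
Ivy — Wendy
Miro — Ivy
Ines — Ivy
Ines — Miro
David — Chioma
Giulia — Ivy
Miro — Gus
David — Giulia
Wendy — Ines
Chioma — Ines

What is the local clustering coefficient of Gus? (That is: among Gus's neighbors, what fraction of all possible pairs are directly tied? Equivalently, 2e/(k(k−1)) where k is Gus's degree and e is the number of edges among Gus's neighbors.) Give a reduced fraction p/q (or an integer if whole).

1

Gus's neighbors: Ines and Miro (k = 2).
Possible neighbor pairs: C(2,2) = 1. Edges among them: Ines–Miro → e = 1.
Clustering(Gus) = 1/1.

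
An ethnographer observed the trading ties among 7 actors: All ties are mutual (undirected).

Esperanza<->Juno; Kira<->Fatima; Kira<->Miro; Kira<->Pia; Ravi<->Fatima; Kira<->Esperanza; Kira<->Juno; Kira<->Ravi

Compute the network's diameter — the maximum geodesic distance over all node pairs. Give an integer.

2

Eccentricity of each node (its greatest distance to any other): Esperanza:2, Fatima:2, Juno:2, Kira:1, Miro:2, Pia:2, Ravi:2.
The maximum eccentricity is 2, realized for instance by the pair Miro–Fatima via Miro – Kira – Fatima. So the diameter is 2.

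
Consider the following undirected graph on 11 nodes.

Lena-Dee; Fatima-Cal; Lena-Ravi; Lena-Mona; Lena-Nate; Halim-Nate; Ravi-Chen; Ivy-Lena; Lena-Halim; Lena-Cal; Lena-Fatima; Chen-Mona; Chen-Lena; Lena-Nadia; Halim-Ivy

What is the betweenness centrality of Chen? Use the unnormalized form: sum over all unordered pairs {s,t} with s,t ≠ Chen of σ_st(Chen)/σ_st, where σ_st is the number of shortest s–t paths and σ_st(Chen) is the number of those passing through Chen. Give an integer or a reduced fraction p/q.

1/2

Pairs whose geodesics pass through Chen — Ravi–Mona: 1/2.
All other pairs contribute 0.
Summing the contributions gives betweenness(Chen) = 1/2.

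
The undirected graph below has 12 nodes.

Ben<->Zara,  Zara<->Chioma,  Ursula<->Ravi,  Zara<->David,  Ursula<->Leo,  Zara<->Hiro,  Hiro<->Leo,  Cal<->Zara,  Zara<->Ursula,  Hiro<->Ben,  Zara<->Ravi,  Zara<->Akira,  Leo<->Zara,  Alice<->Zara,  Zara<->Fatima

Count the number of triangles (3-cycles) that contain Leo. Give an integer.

Leo's neighbors: Hiro, Ursula, and Zara.
Neighbor pairs that are themselves tied: Leo–Hiro–Zara; Leo–Ursula–Zara. Each forms one triangle with Leo, for 2 in total.

2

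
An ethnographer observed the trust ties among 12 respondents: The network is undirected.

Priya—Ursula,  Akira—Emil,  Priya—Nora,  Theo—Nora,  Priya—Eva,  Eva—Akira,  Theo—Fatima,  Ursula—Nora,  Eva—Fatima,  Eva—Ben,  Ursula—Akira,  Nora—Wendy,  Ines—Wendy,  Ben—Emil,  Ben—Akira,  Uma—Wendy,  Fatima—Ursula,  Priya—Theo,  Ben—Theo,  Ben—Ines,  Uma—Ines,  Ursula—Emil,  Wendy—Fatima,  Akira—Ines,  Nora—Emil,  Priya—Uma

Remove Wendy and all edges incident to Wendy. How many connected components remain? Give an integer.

1

Wendy's neighbors (Fatima, Ines, Nora, and Uma) remain reachable from one another through other ties, so the rest of the network stays in one piece.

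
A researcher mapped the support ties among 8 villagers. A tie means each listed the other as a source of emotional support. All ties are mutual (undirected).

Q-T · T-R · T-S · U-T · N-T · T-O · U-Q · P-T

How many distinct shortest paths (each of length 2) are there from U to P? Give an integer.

The shortest distance is 2, and the only length-2 path is U–T–P. So there is exactly 1 shortest path.

1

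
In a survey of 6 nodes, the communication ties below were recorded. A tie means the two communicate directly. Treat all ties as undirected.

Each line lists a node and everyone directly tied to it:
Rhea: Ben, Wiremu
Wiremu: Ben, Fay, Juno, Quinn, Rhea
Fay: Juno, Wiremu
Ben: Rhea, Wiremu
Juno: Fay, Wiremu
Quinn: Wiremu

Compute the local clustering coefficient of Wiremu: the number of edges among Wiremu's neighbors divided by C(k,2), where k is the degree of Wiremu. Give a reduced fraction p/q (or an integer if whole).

Wiremu's neighbors: Ben, Fay, Juno, Quinn, and Rhea (k = 5).
Possible neighbor pairs: C(5,2) = 10. Edges among them: Ben–Rhea, Fay–Juno → e = 2.
Clustering(Wiremu) = 2/10 = 1/5.

1/5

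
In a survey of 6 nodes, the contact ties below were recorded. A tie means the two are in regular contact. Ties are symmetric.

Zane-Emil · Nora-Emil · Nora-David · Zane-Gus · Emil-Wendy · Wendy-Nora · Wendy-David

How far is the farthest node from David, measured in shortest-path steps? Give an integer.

4

Distances from David: Emil:2, Gus:4, Nora:1, Wendy:1, Zane:3.
The largest is 4 (to Gus), so the eccentricity of David is 4.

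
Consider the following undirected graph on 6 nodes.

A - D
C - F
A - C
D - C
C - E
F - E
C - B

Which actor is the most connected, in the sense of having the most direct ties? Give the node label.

C

Degrees — A:2, B:1, C:5, D:2, E:2, F:2.
The maximum is 5, attained only by C.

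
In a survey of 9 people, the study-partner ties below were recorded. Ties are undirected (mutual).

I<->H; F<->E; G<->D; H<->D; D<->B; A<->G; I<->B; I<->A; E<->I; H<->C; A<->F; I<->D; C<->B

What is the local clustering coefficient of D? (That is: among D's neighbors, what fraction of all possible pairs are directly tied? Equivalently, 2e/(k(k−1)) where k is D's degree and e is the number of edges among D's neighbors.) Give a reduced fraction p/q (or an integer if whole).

D's neighbors: B, G, H, and I (k = 4).
Possible neighbor pairs: C(4,2) = 6. Edges among them: B–I, H–I → e = 2.
Clustering(D) = 2/6 = 1/3.

1/3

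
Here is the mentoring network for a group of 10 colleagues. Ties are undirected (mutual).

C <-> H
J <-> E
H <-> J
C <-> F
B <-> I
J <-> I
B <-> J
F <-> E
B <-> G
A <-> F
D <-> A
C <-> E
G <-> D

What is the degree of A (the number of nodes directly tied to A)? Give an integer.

2

A is directly tied to D and F. That is 2 neighbors, so the degree of A is 2.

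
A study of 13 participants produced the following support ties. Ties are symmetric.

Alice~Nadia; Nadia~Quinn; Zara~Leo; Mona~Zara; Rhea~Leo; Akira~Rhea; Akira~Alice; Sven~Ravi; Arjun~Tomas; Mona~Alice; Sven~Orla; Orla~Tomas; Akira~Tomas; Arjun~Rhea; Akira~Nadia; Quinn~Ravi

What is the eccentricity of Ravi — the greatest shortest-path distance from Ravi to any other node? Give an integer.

Distances from Ravi: Akira:3, Alice:3, Arjun:4, Leo:5, Mona:4, Nadia:2, Orla:2, Quinn:1, Rhea:4, Sven:1, Tomas:3, Zara:5.
The largest is 5 (to Zara and Leo), so the eccentricity of Ravi is 5.

5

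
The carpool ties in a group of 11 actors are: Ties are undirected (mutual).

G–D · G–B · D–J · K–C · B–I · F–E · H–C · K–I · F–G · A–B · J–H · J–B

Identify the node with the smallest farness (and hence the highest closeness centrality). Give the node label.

B

Farness (sum of distances to all others) for each node — A:27, B:18, C:31, D:24, E:37, F:28, G:21, H:26, I:23, J:21, K:28.
The smallest farness is 18, for B, so B has the highest closeness.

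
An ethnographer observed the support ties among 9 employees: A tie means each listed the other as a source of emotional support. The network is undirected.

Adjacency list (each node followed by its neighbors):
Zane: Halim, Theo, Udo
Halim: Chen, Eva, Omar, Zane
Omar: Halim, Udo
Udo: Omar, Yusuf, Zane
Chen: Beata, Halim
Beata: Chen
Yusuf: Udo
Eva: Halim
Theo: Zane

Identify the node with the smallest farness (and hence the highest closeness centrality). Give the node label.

Farness (sum of distances to all others) for each node — Beata:25, Chen:18, Eva:20, Halim:13, Omar:16, Theo:21, Udo:17, Yusuf:24, Zane:14.
The smallest farness is 13, for Halim, so Halim has the highest closeness.

Halim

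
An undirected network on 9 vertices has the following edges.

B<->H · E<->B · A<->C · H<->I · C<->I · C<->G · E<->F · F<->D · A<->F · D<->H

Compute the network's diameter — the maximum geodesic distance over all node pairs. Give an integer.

4

Eccentricity of each node (its greatest distance to any other): A:3, B:4, C:3, D:4, E:4, F:3, G:4, H:3, I:3.
The maximum eccentricity is 4, realized for instance by the pair D–G via D – H – I – C – G. So the diameter is 4.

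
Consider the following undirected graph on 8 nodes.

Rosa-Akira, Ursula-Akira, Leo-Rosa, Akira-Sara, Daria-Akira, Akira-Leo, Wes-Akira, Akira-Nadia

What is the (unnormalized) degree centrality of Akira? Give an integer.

7

Akira is directly tied to Daria, Leo, Nadia, Rosa, Sara, Ursula, and Wes. That is 7 neighbors, so the degree of Akira is 7.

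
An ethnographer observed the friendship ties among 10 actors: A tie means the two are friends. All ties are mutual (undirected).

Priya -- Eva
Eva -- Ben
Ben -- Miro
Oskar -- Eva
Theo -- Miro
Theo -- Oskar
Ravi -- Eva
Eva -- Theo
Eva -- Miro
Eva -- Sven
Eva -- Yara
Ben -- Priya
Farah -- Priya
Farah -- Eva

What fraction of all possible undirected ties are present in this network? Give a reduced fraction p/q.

There are 14 edges and 10 nodes, so the maximum possible is C(10,2) = 45.
Density = 14/45.

14/45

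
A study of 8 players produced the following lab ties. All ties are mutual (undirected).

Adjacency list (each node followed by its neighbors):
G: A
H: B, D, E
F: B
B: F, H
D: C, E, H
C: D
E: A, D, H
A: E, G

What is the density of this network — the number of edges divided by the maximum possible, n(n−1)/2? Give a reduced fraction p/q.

There are 8 edges and 8 nodes, so the maximum possible is C(8,2) = 28.
Density = 8/28 = 2/7.

2/7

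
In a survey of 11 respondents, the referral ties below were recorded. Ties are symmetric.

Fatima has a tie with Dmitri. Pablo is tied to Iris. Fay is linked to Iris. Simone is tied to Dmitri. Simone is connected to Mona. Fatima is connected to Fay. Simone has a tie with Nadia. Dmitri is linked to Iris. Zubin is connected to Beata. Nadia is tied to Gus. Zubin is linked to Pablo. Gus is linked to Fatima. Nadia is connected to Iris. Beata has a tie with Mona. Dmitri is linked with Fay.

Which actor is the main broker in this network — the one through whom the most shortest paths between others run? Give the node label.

Iris

Unnormalized betweenness of each node: Beata:3, Dmitri:17/2, Fatima:2, Fay:3/2, Gus:1, Iris:13, Mona:13/2, Nadia:15/2, Pablo:15/2, Simone:11, Zubin:7/2.
Iris has the largest value, 13, making it the main broker — the node through which the most shortest paths run.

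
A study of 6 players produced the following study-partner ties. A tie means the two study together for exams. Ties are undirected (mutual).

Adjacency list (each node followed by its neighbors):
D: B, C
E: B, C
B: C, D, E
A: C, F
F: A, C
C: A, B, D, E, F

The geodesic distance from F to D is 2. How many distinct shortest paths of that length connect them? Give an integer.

1

The shortest distance is 2, and the only length-2 path is F–C–D. So there is exactly 1 shortest path.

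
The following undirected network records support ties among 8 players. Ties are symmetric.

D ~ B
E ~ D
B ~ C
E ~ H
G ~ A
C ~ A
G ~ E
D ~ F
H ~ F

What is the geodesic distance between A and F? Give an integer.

One shortest route is A – C – B – D – F, which uses 4 edges, and at distance 3 from A we only reach {D, H}, which does not include F. So d(A,F) = 4.

4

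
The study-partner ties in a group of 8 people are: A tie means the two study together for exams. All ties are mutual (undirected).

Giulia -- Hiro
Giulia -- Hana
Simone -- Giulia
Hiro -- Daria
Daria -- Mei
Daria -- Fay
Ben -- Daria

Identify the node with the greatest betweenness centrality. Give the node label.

Unnormalized betweenness of each node: Ben:0, Daria:15, Fay:0, Giulia:11, Hana:0, Hiro:12, Mei:0, Simone:0.
Daria has the largest value, 15, making it the main broker — the node through which the most shortest paths run.

Daria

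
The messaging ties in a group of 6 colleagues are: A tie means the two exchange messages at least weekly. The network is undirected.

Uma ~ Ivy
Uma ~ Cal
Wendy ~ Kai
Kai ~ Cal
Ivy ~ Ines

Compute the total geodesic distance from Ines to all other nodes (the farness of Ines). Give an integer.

Distances from Ines: Cal:3, Ivy:1, Kai:4, Uma:2, Wendy:5.
Sum = 3 + 1 + 4 + 2 + 5 = 15.

15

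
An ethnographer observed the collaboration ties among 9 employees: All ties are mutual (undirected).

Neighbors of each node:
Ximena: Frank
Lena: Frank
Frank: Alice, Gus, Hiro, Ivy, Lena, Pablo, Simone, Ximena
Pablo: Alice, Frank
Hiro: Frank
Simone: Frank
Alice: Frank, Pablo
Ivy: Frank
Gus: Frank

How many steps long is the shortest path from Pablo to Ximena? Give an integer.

One shortest route is Pablo – Frank – Ximena, which uses 2 edges, and Pablo and Ximena are not directly tied, so nothing shorter exists. So d(Pablo,Ximena) = 2.

2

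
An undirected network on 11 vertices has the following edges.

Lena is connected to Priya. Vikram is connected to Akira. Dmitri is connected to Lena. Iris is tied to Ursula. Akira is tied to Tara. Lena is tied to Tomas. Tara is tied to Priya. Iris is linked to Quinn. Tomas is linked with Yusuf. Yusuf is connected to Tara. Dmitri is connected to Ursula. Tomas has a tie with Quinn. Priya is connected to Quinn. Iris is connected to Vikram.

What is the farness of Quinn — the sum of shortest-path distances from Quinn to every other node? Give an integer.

Distances from Quinn: Akira:3, Dmitri:3, Iris:1, Lena:2, Priya:1, Tara:2, Tomas:1, Ursula:2, Vikram:2, Yusuf:2.
Sum = 3 + 3 + 1 + 2 + 1 + 2 + 1 + 2 + 2 + 2 = 19.

19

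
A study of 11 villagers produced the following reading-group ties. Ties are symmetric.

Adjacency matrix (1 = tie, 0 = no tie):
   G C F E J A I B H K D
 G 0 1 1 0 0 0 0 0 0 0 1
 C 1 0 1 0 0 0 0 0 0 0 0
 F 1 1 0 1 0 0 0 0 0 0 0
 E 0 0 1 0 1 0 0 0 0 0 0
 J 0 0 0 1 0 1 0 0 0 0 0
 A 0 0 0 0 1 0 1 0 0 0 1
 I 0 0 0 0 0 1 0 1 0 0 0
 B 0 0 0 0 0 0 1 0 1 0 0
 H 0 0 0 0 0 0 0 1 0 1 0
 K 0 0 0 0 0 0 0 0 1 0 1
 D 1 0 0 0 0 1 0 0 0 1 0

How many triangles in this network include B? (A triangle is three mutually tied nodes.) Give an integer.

B's neighbors are H and I, but none of them are tied to each other, so no triangle contains B.

0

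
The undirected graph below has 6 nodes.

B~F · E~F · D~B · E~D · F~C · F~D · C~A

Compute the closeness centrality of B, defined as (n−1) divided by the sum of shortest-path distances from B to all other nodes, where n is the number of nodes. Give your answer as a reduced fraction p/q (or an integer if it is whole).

5/9

Distances from B: A:3, C:2, D:1, E:2, F:1. Sum = 9.
n = 6, so closeness = 5/9.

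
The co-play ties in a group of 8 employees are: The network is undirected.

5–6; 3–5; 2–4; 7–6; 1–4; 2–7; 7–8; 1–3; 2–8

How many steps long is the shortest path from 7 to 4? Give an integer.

2

One shortest route is 7 – 2 – 4, which uses 2 edges, and 7 and 4 are not directly tied, so nothing shorter exists. So d(7,4) = 2.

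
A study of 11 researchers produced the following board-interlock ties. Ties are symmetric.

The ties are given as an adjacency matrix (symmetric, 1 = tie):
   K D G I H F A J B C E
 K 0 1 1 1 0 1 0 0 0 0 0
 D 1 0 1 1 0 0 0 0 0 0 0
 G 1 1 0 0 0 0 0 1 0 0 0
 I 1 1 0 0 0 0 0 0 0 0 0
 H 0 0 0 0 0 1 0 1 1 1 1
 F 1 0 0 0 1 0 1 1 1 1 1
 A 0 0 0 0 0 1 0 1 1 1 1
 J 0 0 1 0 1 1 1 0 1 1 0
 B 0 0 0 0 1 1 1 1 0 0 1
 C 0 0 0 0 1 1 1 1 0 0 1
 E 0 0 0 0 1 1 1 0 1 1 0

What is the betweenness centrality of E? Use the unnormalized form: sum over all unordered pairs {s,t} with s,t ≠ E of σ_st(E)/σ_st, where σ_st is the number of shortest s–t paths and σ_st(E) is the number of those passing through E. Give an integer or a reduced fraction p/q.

2/5

Pairs whose geodesics pass through E — H–A: 1/5; B–C: 1/5.
All other pairs contribute 0.
Summing the contributions gives betweenness(E) = 2/5.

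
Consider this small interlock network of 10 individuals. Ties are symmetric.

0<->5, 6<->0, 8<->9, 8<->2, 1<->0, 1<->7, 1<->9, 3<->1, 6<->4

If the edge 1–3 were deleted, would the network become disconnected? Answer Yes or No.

Without the 1–3 edge there is no alternate route between 1 and 3, so the network disconnects. It is a bridge.

Yes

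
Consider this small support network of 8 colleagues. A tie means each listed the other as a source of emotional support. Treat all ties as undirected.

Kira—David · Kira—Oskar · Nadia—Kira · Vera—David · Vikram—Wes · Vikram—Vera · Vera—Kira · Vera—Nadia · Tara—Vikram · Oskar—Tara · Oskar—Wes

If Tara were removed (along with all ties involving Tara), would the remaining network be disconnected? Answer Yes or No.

No

Even without Tara, every remaining node can still reach every other (the residual graph is connected), so Tara is not a cut vertex.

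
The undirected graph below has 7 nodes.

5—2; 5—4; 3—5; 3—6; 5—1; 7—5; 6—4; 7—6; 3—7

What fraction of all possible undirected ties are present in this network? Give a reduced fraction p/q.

3/7

There are 9 edges and 7 nodes, so the maximum possible is C(7,2) = 21.
Density = 9/21 = 3/7.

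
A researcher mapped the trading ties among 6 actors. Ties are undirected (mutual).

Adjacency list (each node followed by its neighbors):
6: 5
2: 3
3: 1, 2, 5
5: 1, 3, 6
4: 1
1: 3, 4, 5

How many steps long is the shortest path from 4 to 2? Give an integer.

3

One shortest route is 4 – 1 – 3 – 2, which uses 3 edges, and at distance 2 from 4 we only reach {3, 5}, which does not include 2. So d(4,2) = 3.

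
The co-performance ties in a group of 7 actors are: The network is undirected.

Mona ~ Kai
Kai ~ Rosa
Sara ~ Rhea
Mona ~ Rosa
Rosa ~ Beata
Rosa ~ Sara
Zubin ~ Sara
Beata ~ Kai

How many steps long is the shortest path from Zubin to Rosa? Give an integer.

One shortest route is Zubin – Sara – Rosa, which uses 2 edges, and Zubin and Rosa are not directly tied, so nothing shorter exists. So d(Zubin,Rosa) = 2.

2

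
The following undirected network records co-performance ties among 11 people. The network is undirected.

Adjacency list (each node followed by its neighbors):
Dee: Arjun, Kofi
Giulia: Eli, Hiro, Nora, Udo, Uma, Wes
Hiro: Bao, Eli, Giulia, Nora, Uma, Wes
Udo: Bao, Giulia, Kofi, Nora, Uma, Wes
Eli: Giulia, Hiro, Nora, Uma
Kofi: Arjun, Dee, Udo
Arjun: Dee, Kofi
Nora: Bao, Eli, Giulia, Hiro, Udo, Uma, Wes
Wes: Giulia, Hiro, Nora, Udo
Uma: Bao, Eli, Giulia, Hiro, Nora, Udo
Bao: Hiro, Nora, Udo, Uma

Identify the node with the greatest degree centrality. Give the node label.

Degrees — Arjun:2, Bao:4, Dee:2, Eli:4, Giulia:6, Hiro:6, Kofi:3, Nora:7, Udo:6, Uma:6, Wes:4.
The maximum is 7, attained only by Nora.

Nora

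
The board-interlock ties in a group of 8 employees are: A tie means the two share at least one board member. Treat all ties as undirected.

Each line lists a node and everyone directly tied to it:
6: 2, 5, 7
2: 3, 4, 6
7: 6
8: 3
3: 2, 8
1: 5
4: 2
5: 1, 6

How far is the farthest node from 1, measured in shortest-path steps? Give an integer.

Distances from 1: 2:3, 3:4, 4:4, 5:1, 6:2, 7:3, 8:5.
The largest is 5 (to 8), so the eccentricity of 1 is 5.

5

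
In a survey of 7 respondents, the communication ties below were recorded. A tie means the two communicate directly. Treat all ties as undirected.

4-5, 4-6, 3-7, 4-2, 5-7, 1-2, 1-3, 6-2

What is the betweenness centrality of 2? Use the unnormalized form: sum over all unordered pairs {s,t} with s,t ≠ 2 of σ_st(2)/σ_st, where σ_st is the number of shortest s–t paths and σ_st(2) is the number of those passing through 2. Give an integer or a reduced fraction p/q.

Pairs whose geodesics pass through 2 — 1–5: 1/2; 1–4: 1; 1–6: 1; 3–4: 1/2; 3–6: 1.
All other pairs contribute 0.
Summing the contributions gives betweenness(2) = 4.

4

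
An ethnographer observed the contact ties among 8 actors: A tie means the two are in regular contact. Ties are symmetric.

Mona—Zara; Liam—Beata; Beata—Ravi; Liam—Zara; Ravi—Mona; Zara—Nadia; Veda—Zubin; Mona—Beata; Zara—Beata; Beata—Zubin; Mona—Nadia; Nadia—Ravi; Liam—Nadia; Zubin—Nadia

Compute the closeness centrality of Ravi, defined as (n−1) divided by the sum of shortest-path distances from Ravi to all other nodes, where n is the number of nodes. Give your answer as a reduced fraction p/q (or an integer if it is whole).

7/12

Distances from Ravi: Beata:1, Liam:2, Mona:1, Nadia:1, Veda:3, Zara:2, Zubin:2. Sum = 12.
n = 8, so closeness = 7/12.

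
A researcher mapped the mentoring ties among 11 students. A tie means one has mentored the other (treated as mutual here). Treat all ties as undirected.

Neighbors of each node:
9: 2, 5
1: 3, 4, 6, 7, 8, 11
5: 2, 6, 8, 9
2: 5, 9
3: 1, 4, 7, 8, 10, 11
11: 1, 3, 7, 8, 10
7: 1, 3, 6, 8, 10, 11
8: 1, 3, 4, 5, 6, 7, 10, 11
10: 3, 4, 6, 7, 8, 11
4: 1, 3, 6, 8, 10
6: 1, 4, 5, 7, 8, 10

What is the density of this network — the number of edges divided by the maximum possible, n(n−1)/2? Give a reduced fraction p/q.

There are 28 edges and 11 nodes, so the maximum possible is C(11,2) = 55.
Density = 28/55.

28/55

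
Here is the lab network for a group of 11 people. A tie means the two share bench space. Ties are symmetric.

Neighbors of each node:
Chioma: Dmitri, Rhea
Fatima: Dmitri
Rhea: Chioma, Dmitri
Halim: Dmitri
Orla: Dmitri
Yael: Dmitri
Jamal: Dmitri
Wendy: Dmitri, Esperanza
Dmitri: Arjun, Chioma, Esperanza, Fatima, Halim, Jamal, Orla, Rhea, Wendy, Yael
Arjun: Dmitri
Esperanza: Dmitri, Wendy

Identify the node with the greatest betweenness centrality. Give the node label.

Unnormalized betweenness of each node: Arjun:0, Chioma:0, Dmitri:43, Esperanza:0, Fatima:0, Halim:0, Jamal:0, Orla:0, Rhea:0, Wendy:0, Yael:0.
Dmitri has the largest value, 43, making it the main broker — the node through which the most shortest paths run.

Dmitri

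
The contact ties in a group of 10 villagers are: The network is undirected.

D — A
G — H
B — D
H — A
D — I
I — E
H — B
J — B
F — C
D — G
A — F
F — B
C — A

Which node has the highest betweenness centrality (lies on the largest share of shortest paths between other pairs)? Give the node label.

Unnormalized betweenness of each node: A:17/2, B:23/2, C:0, D:103/6, E:0, F:8/3, G:1, H:19/6, I:8, J:0.
D has the largest value, 103/6, making it the main broker — the node through which the most shortest paths run.

D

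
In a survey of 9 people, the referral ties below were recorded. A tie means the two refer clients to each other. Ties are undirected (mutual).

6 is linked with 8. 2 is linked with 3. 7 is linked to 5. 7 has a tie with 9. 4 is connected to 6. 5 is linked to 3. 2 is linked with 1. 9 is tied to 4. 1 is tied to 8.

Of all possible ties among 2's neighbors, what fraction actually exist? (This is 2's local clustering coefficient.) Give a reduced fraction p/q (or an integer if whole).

0

2's neighbors: 1 and 3 (k = 2).
Possible neighbor pairs: C(2,2) = 1. Edges among them: none → e = 0.
Clustering(2) = 0/1.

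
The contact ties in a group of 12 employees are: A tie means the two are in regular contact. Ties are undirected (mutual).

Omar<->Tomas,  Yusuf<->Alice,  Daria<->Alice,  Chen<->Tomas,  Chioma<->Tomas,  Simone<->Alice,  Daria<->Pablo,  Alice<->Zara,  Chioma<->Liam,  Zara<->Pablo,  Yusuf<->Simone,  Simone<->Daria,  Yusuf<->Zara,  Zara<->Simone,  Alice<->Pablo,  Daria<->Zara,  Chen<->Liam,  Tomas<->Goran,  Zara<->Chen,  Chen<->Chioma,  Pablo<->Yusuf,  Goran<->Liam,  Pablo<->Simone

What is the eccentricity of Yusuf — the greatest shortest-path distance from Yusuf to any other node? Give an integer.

Distances from Yusuf: Alice:1, Chen:2, Chioma:3, Daria:2, Goran:4, Liam:3, Omar:4, Pablo:1, Simone:1, Tomas:3, Zara:1.
The largest is 4 (to Goran and Omar), so the eccentricity of Yusuf is 4.

4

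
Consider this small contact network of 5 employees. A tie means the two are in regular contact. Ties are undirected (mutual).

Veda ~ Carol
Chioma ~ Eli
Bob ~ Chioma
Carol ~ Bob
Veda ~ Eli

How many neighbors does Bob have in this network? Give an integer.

2

Bob is directly tied to Carol and Chioma. That is 2 neighbors, so the degree of Bob is 2.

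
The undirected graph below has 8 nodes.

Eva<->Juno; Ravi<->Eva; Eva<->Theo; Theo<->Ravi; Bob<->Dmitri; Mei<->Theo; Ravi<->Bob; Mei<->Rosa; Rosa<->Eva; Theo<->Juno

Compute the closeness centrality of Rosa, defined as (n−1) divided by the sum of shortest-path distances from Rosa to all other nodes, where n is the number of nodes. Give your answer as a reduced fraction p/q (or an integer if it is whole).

Distances from Rosa: Bob:3, Dmitri:4, Eva:1, Juno:2, Mei:1, Ravi:2, Theo:2. Sum = 15.
n = 8, so closeness = 7/15.

7/15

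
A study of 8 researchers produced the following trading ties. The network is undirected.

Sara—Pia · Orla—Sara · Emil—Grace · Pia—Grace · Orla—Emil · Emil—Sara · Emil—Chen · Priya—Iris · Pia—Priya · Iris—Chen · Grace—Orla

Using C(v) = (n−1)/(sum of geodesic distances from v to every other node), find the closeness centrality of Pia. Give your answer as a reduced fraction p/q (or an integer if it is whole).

Distances from Pia: Chen:3, Emil:2, Grace:1, Iris:2, Orla:2, Priya:1, Sara:1. Sum = 12.
n = 8, so closeness = 7/12.

7/12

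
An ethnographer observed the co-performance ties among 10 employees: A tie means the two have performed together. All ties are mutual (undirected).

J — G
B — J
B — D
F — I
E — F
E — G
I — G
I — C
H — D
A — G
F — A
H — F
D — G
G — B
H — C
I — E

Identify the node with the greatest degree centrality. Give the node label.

Degrees — A:2, B:3, C:2, D:3, E:3, F:4, G:6, H:3, I:4, J:2.
The maximum is 6, attained only by G.

G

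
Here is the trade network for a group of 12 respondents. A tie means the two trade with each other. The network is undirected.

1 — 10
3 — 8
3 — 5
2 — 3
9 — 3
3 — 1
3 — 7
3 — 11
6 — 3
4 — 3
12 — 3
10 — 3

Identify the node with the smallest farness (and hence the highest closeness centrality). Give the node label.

Farness (sum of distances to all others) for each node — 1:20, 2:21, 3:11, 4:21, 5:21, 6:21, 7:21, 8:21, 9:21, 10:20, 11:21, 12:21.
The smallest farness is 11, for 3, so 3 has the highest closeness.

3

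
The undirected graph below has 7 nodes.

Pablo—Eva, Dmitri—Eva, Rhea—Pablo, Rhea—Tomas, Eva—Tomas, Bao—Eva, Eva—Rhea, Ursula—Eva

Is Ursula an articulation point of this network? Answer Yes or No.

No

Even without Ursula, every remaining node can still reach every other (the residual graph is connected), so Ursula is not a cut vertex.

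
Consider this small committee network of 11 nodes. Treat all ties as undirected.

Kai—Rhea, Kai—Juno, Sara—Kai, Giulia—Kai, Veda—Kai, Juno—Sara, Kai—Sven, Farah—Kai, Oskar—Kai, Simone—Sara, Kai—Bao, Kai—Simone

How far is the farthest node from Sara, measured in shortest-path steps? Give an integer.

2

Distances from Sara: Bao:2, Farah:2, Giulia:2, Juno:1, Kai:1, Oskar:2, Rhea:2, Simone:1, Sven:2, Veda:2.
The largest is 2 (to Rhea, Giulia, Sven, Farah, Veda, Bao, and Oskar), so the eccentricity of Sara is 2.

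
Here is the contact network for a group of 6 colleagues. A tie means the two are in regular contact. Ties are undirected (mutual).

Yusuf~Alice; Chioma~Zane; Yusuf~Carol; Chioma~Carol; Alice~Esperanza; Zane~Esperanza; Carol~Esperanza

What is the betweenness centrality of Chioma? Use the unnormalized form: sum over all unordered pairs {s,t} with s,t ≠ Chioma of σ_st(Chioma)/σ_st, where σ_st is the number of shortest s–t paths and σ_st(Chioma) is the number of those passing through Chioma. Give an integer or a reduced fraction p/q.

Pairs whose geodesics pass through Chioma — Yusuf–Zane: 1/3; Carol–Zane: 1/2.
All other pairs contribute 0.
Summing the contributions gives betweenness(Chioma) = 5/6.

5/6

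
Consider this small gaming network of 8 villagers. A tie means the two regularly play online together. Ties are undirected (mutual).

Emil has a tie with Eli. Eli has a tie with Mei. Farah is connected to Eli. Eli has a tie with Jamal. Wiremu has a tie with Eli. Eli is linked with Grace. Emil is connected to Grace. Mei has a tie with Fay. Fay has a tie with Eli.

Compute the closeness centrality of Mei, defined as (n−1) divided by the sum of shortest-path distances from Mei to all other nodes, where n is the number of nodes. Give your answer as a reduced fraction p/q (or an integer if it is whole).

7/12

Distances from Mei: Eli:1, Emil:2, Farah:2, Fay:1, Grace:2, Jamal:2, Wiremu:2. Sum = 12.
n = 8, so closeness = 7/12.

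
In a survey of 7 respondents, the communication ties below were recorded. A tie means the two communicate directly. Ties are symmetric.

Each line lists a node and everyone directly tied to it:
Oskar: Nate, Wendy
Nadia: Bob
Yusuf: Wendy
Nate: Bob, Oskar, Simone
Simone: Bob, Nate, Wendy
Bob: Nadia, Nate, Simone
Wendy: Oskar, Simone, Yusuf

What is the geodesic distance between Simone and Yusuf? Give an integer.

One shortest route is Simone – Wendy – Yusuf, which uses 2 edges, and Simone and Yusuf are not directly tied, so nothing shorter exists. So d(Simone,Yusuf) = 2.

2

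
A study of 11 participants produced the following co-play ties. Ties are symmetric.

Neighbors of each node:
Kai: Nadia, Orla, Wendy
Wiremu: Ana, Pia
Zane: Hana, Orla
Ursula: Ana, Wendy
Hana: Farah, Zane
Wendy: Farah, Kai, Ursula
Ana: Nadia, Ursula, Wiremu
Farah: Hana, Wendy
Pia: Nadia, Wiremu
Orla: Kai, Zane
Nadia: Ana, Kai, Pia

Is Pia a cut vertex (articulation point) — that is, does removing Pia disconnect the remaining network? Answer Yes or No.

No

Even without Pia, every remaining node can still reach every other (the residual graph is connected), so Pia is not a cut vertex.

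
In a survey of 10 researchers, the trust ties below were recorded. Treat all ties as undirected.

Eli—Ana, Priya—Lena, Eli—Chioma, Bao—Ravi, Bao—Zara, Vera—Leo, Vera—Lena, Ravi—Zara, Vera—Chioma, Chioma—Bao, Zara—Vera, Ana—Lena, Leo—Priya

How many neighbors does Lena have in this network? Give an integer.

3

Lena is directly tied to Ana, Priya, and Vera. That is 3 neighbors, so the degree of Lena is 3.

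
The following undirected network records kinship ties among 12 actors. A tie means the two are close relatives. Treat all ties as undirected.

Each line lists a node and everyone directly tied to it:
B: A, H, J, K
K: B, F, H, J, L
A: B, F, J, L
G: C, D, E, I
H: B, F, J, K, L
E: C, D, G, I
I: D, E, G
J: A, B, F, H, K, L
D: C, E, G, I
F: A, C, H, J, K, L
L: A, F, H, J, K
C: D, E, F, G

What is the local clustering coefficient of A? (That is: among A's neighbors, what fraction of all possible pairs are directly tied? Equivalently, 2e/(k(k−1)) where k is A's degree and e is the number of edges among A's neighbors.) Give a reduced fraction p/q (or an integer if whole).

A's neighbors: B, F, J, and L (k = 4).
Possible neighbor pairs: C(4,2) = 6. Edges among them: B–J, F–J, F–L, J–L → e = 4.
Clustering(A) = 4/6 = 2/3.

2/3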